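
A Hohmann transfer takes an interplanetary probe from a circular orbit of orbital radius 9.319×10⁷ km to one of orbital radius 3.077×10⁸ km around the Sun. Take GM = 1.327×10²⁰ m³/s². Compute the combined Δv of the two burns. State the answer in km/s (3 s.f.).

Δv_total ≈ 15.6 km/s

r₁ = 9.319×10⁷ km = 9.319×10¹⁰ m.
r₂ = 3.077×10⁸ km = 3.077×10¹¹ m.
Transfer ellipse a_t = (r₁ + r₂)/2 = 2.004×10¹¹ m.
At r₁: circular v_c1 = √(μ/r₁) = 37740 m/s; transfer-perihelion v_p = √[μ(2/r₁ − 1/a_t)] = 46750 m/s.
Δv₁ = v_p − v_c1 = 9018 m/s.
At r₂: circular v_c2 = √(μ/r₂) = 20770 m/s; transfer-aphelion v_a = √[μ(2/r₂ − 1/a_t)] = 14160 m/s.
Δv₂ = v_c2 − v_a = 6607 m/s.
Total Δv = Δv₁ + Δv₂ = 15630 m/s = 15.63 km/s.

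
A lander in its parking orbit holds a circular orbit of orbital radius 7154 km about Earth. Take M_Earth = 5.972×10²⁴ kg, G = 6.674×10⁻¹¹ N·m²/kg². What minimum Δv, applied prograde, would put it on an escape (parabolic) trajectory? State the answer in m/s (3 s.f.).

Δv ≈ 3090 m/s

μ = GM = 6.674×10⁻¹¹ × 5.972×10²⁴ = 3.986×10¹⁴ m³/s².
r = 7154 km = 7.154×10⁶ m.
Circular speed v_c = √(μ/r) = 7464 m/s.
Escape speed v_esc = √(2μ/r) = √2 × v_c = 10560 m/s.
Δv = v_esc − v_c = 3092 m/s.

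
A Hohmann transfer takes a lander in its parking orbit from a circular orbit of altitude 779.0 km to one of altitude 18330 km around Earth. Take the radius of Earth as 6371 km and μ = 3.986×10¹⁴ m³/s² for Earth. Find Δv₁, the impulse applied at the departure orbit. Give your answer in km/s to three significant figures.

r₁ = 6371 + 779.0 = 7150.0 km = 7.1500×10⁶ m.
r₂ = 6371 + 18330 = 24701 km = 2.4701×10⁷ m.
Transfer ellipse a_t = (r₁ + r₂)/2 = 1.593×10⁷ m.
At r₁: circular v_c1 = √(μ/r₁) = 7466 m/s; transfer-perigee v_p = √[μ(2/r₁ − 1/a_t)] = 9299 m/s.
Δv₁ = v_p − v_c1 = 1832 m/s.
= 1.832 km/s.

Δv ≈ 1.83 km/s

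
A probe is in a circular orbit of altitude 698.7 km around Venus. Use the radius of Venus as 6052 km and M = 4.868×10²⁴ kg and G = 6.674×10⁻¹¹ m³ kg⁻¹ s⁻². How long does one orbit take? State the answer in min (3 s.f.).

μ = GM = 6.674×10⁻¹¹ × 4.868×10²⁴ = 3.249×10¹⁴ m³/s².
r = 6052 + 698.7 = 6750.7 km = 6.7507×10⁶ m.
Kepler's third law: T = 2π√(r³/μ) = 2π√((6.751×10⁶)³ / 3.249×10¹⁴).
r³/μ = 9.469×10⁵ s², so T = 2π × 9.731×10² = 6.114×10³ s.
Converting: 6.114×10³ s ÷ 60.00 = 101.9 min.

T ≈ 102 min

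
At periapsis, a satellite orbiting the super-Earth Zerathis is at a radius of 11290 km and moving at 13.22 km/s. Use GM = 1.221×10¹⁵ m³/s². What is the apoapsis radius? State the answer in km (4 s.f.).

r_p = 1.129×10⁷ m.
Specific energy ε = v²/2 − μ/r = -2.076×10⁷ J/kg, so a = −μ/(2ε) = 2.940×10⁷ m.
The apsides satisfy r_p + r_a = 2a, so the apoapsis radius is 2a − r_p = 4.751×10⁷ m = 47512 km.

apoapsis radius ≈ 47510 km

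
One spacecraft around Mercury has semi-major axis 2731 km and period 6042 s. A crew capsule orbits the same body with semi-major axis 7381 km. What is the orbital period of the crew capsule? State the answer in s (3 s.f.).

T₂ ≈ 26800 s

Kepler's third law: T² ∝ a³, so T₂ = T₁ (a₂/a₁)^(3/2).
a₂/a₁ = 2.703, (a₂/a₁)^(3/2) = 4.443.
T₂ = 6042 × 4.443 = 26850 s.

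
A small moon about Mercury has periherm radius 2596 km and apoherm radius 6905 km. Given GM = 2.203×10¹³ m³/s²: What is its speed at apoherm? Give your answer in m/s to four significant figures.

v ≈ 1320 m/s

Semi-major axis a = (r_p + r_a)/2 = 4750.5 km = 4.750×10⁶ m.
Vis-viva: v² = μ(2/r − 1/a) = 2.203×10¹³ × (2.896×10⁻⁷ − 2.105×10⁻⁷) = 1.743×10⁶ m²/s².
v = 1320 m/s.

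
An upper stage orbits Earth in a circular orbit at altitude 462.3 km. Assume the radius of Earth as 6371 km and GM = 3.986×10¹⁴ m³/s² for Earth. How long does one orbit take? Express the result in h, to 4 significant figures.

T ≈ 1.562 h

r = 6371 + 462.3 = 6833.3 km = 6.8333×10⁶ m.
Kepler's third law: T = 2π√(r³/μ) = 2π√((6.833×10⁶)³ / 3.986×10¹⁴).
r³/μ = 8.005×10⁵ s², so T = 2π × 8.947×10² = 5.622×10³ s.
Converting: 5.622×10³ s ÷ 3600 = 1.562 h.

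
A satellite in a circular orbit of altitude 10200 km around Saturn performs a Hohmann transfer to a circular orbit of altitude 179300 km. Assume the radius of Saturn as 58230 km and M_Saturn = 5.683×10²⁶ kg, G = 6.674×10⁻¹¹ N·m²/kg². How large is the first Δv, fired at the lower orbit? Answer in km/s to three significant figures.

μ = GM = 6.674×10⁻¹¹ × 5.683×10²⁶ = 3.793×10¹⁶ m³/s².
r₁ = 58230 + 10200 = 68430 km = 6.8430×10⁷ m.
r₂ = 58230 + 179300 = 237530 km = 2.3753×10⁸ m.
Transfer ellipse a_t = (r₁ + r₂)/2 = 1.530×10⁸ m.
At r₁: circular v_c1 = √(μ/r₁) = 23540 m/s; transfer-perikrone v_p = √[μ(2/r₁ − 1/a_t)] = 29340 m/s.
Δv₁ = v_p − v_c1 = 5793 m/s.
= 5.793 km/s.

Δv ≈ 5.79 km/s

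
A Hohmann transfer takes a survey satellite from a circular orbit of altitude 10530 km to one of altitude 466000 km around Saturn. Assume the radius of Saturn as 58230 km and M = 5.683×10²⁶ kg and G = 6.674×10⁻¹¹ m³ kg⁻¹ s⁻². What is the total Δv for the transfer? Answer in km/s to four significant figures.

μ = GM = 6.674×10⁻¹¹ × 5.683×10²⁶ = 3.793×10¹⁶ m³/s².
r₁ = 58230 + 10530 = 68760 km = 6.8760×10⁷ m.
r₂ = 58230 + 466000 = 524230 km = 5.2423×10⁸ m.
Transfer ellipse a_t = (r₁ + r₂)/2 = 2.965×10⁸ m.
At r₁: circular v_c1 = √(μ/r₁) = 23490 m/s; transfer-perikrone v_p = √[μ(2/r₁ − 1/a_t)] = 31230 m/s.
Δv₁ = v_p − v_c1 = 7743 m/s.
At r₂: circular v_c2 = √(μ/r₂) = 8506 m/s; transfer-apokrone v_a = √[μ(2/r₂ − 1/a_t)] = 4096 m/s.
Δv₂ = v_c2 − v_a = 4410 m/s.
Total Δv = Δv₁ + Δv₂ = 12150 m/s = 12.15 km/s.

Δv_total ≈ 12.15 km/s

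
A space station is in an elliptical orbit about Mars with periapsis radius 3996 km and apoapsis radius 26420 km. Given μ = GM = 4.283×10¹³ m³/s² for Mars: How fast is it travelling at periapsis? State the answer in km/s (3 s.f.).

Semi-major axis a = (r_p + r_a)/2 = 15208 km = 1.521×10⁷ m.
Vis-viva: v² = μ(2/r − 1/a) = 4.283×10¹³ × (5.005×10⁻⁷ − 6.575×10⁻⁸) = 1.862×10⁷ m²/s².
v = 4315 m/s = 4.315 km/s.

v ≈ 4.32 km/s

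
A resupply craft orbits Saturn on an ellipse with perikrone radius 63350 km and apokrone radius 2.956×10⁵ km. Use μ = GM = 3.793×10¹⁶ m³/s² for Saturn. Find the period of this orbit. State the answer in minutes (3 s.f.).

T ≈ 1290 minutes

Semi-major axis a = (r_p + r_a)/2 = (63350 + 2.9560×10⁵)/2 = 1.7948×10⁵ km = 1.795×10⁸ m.
By Kepler's third law T = 2π√(a³/μ) = 2π × 1.235×10⁴ = 7.757×10⁴ s.
= 1293 minutes.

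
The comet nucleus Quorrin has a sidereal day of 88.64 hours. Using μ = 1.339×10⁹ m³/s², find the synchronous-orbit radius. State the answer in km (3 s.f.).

T = 88.64 hours = 3.191×10⁵ s.
A synchronous orbit has period T, so by Kepler's third law a = (μT²/4π²)^(1/3).
μT²/4π² = 1.339×10⁹ × (3.191×10⁵)² / 39.48 = 3.454×10¹⁸ m³.
a = 1.512×10⁶ m = 1511.6 km.

r_sync ≈ 1510 km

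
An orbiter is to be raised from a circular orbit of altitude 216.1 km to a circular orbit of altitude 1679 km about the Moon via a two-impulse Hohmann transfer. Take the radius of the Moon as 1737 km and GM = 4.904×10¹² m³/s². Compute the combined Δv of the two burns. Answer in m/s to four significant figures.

Δv_total ≈ 379.1 m/s

r₁ = 1737 + 216.1 = 1953.1 km = 1.9531×10⁶ m.
r₂ = 1737 + 1679 = 3416.0 km = 3.4160×10⁶ m.
Transfer ellipse a_t = (r₁ + r₂)/2 = 2.685×10⁶ m.
At r₁: circular v_c1 = √(μ/r₁) = 1585 m/s; transfer-perilune v_p = √[μ(2/r₁ − 1/a_t)] = 1787 m/s.
Δv₁ = v_p − v_c1 = 202.9 m/s.
At r₂: circular v_c2 = √(μ/r₂) = 1198 m/s; transfer-apolune v_a = √[μ(2/r₂ − 1/a_t)] = 1022 m/s.
Δv₂ = v_c2 − v_a = 176.2 m/s.
Total Δv = Δv₁ + Δv₂ = 379.1 m/s.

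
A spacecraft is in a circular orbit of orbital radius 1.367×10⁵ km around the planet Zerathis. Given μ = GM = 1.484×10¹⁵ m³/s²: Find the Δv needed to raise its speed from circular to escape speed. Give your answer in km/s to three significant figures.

Δv ≈ 1.36 km/s

r = 1.367×10⁵ km = 1.367×10⁸ m.
Circular speed v_c = √(μ/r) = 3295 m/s.
Escape speed v_esc = √(2μ/r) = √2 × v_c = 4660 m/s.
Δv = v_esc − v_c = 1365 m/s = 1.365 km/s.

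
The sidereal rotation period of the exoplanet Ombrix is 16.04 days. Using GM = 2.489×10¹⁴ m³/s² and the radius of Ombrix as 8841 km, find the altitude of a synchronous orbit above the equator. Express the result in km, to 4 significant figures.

T = 16.04 days = 1.386×10⁶ s.
A synchronous orbit has period T, so by Kepler's third law a = (μT²/4π²)^(1/3).
μT²/4π² = 2.489×10¹⁴ × (1.386×10⁶)² / 39.48 = 1.211×10²⁵ m³.
a = 2.296×10⁸ m = 2.2963×10⁵ km.
Altitude h = a − R = 2.2963×10⁵ − 8841 = 2.2079×10⁵ km.

h_sync ≈ 2.208×10⁵ km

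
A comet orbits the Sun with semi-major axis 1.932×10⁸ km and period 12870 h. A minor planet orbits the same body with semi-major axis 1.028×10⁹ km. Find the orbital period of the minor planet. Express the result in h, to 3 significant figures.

Kepler's third law: T² ∝ a³, so T₂ = T₁ (a₂/a₁)^(3/2).
a₂/a₁ = 5.321, (a₂/a₁)^(3/2) = 12.27.
T₂ = 12870 × 12.27 = 1.580×10⁵ h.

T₂ ≈ 1.58×10⁵ h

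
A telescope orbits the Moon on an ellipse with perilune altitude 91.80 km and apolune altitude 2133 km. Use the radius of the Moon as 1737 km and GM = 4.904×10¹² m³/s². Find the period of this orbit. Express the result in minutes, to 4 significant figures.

T ≈ 227.4 minutes

r_p = 1737 + 91.80 = 1828.8 km = 1.8288×10⁶ m.
r_a = 1737 + 2133 = 3870.0 km = 3.8700×10⁶ m.
Semi-major axis a = (r_p + r_a)/2 = (1828.8 + 3870.0)/2 = 2849.4 km = 2.849×10⁶ m.
By Kepler's third law T = 2π√(a³/μ) = 2π × 2.172×10³ = 1.365×10⁴ s.
= 227.4 minutes.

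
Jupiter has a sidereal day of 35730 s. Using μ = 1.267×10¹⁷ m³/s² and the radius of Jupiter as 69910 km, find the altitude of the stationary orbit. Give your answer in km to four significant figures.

A synchronous orbit has period T, so by Kepler's third law a = (μT²/4π²)^(1/3).
μT²/4π² = 1.267×10¹⁷ × (3.573×10⁴)² / 39.48 = 4.097×10²⁴ m³.
a = 1.600×10⁸ m = 1.6002×10⁵ km.
Altitude h = a − R = 1.6002×10⁵ − 69910 = 90105 km.

h_sync ≈ 90110 km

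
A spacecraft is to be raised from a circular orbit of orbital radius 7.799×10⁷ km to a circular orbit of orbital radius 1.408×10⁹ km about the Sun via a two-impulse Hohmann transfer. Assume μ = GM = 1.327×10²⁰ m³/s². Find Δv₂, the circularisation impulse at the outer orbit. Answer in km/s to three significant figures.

Δv ≈ 6.56 km/s

r₁ = 7.799×10⁷ km = 7.799×10¹⁰ m.
r₂ = 1.408×10⁹ km = 1.408×10¹² m.
Transfer ellipse a_t = (r₁ + r₂)/2 = 7.430×10¹¹ m.
At r₁: circular v_c1 = √(μ/r₁) = 41250 m/s; transfer-perihelion v_p = √[μ(2/r₁ − 1/a_t)] = 56780 m/s.
At r₂: circular v_c2 = √(μ/r₂) = 9708 m/s; transfer-aphelion v_a = √[μ(2/r₂ − 1/a_t)] = 3145 m/s.
Δv₂ = v_c2 − v_a = 6563 m/s.
= 6.563 km/s.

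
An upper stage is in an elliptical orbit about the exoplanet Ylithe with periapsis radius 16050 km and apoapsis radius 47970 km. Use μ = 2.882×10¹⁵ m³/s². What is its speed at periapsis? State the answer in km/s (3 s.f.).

v ≈ 16.4 km/s

Semi-major axis a = (r_p + r_a)/2 = 32010 km = 3.201×10⁷ m.
Vis-viva: v² = μ(2/r − 1/a) = 2.882×10¹⁵ × (1.246×10⁻⁷ − 3.124×10⁻⁸) = 2.691×10⁸ m²/s².
v = 16400 m/s = 16.40 km/s.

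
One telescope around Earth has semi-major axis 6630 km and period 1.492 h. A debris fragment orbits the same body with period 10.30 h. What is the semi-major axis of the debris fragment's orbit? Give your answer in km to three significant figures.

a₂ ≈ 24000 km

Kepler's third law: a³ ∝ T², so a₂ = a₁ (T₂/T₁)^(2/3).
T₂/T₁ = 6.903, (T₂/T₁)^(2/3) = 3.626.
a₂ = 6630 × 3.626 = 24040 km.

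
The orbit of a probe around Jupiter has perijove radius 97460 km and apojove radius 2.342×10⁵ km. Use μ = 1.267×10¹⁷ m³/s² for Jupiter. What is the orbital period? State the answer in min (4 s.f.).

T ≈ 628.3 min

Semi-major axis a = (r_p + r_a)/2 = (97460 + 2.3420×10⁵)/2 = 1.6583×10⁵ km = 1.658×10⁸ m.
By Kepler's third law T = 2π√(a³/μ) = 2π × 5.999×10³ = 3.770×10⁴ s.
= 628.3 min.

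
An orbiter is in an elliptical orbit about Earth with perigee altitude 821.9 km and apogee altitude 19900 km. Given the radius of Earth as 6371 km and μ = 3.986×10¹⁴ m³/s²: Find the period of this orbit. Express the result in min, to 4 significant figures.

T ≈ 359.0 min

r_p = 6371 + 821.9 = 7192.9 km = 7.1929×10⁶ m.
r_a = 6371 + 19900 = 26271 km = 2.6271×10⁷ m.
Semi-major axis a = (r_p + r_a)/2 = (7192.9 + 26271)/2 = 16732 km = 1.673×10⁷ m.
By Kepler's third law T = 2π√(a³/μ) = 2π × 3.428×10³ = 2.154×10⁴ s.
= 359.0 min.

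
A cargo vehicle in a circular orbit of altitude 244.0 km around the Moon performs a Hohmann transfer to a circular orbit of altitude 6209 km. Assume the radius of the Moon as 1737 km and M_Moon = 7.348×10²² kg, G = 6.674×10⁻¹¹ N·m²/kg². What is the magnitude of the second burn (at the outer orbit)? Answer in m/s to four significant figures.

Δv ≈ 289.3 m/s

μ = GM = 6.674×10⁻¹¹ × 7.348×10²² = 4.904×10¹² m³/s².
r₁ = 1737 + 244.0 = 1981.0 km = 1.9810×10⁶ m.
r₂ = 1737 + 6209 = 7946.0 km = 7.9460×10⁶ m.
Transfer ellipse a_t = (r₁ + r₂)/2 = 4.964×10⁶ m.
At r₁: circular v_c1 = √(μ/r₁) = 1573 m/s; transfer-perilune v_p = √[μ(2/r₁ − 1/a_t)] = 1991 m/s.
At r₂: circular v_c2 = √(μ/r₂) = 785.6 m/s; transfer-apolune v_a = √[μ(2/r₂ − 1/a_t)] = 496.3 m/s.
Δv₂ = v_c2 − v_a = 289.3 m/s.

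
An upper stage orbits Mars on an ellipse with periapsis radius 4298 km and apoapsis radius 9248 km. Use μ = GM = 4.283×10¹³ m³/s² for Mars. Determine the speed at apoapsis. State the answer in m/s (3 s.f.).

v ≈ 1710 m/s

Semi-major axis a = (r_p + r_a)/2 = 6773.0 km = 6.773×10⁶ m.
Vis-viva: v² = μ(2/r − 1/a) = 4.283×10¹³ × (2.163×10⁻⁷ − 1.476×10⁻⁷) = 2.939×10⁶ m²/s².
v = 1714 m/s.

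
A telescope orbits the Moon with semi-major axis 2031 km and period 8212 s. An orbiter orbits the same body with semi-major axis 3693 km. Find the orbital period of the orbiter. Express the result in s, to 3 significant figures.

T₂ ≈ 20100 s

Kepler's third law: T² ∝ a³, so T₂ = T₁ (a₂/a₁)^(3/2).
a₂/a₁ = 1.818, (a₂/a₁)^(3/2) = 2.452.
T₂ = 8212 × 2.452 = 20140 s.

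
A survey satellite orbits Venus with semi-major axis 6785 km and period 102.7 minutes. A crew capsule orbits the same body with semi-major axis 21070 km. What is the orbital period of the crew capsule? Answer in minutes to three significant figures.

T₂ ≈ 562 minutes

Kepler's third law: T² ∝ a³, so T₂ = T₁ (a₂/a₁)^(3/2).
a₂/a₁ = 3.105, (a₂/a₁)^(3/2) = 5.472.
T₂ = 102.7 × 5.472 = 562.0 minutes.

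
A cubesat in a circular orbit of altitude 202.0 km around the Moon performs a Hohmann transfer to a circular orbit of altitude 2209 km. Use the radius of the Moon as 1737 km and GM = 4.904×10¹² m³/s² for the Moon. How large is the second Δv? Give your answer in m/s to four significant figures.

Δv ≈ 209.8 m/s

r₁ = 1737 + 202.0 = 1939.0 km = 1.9390×10⁶ m.
r₂ = 1737 + 2209 = 3946.0 km = 3.9460×10⁶ m.
Transfer ellipse a_t = (r₁ + r₂)/2 = 2.942×10⁶ m.
At r₁: circular v_c1 = √(μ/r₁) = 1590 m/s; transfer-perilune v_p = √[μ(2/r₁ − 1/a_t)] = 1842 m/s.
At r₂: circular v_c2 = √(μ/r₂) = 1115 m/s; transfer-apolune v_a = √[μ(2/r₂ − 1/a_t)] = 905.0 m/s.
Δv₂ = v_c2 − v_a = 209.8 m/s.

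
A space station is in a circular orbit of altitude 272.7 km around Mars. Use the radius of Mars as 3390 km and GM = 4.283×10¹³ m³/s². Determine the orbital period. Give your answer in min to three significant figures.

T ≈ 112 min

r = 3390 + 272.7 = 3662.7 km = 3.6627×10⁶ m.
Kepler's third law: T = 2π√(r³/μ) = 2π√((3.663×10⁶)³ / 4.283×10¹³).
r³/μ = 1.147×10⁶ s², so T = 2π × 1.071×10³ = 6.730×10³ s.
Converting: 6.730×10³ s ÷ 60.00 = 112.2 min.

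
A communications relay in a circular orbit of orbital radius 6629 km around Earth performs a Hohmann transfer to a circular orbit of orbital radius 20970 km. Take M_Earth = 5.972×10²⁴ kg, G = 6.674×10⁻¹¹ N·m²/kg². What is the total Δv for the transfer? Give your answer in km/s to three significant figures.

μ = GM = 6.674×10⁻¹¹ × 5.972×10²⁴ = 3.986×10¹⁴ m³/s².
r₁ = 6629 km = 6.629×10⁶ m.
r₂ = 20970 km = 2.097×10⁷ m.
Transfer ellipse a_t = (r₁ + r₂)/2 = 1.380×10⁷ m.
At r₁: circular v_c1 = √(μ/r₁) = 7754 m/s; transfer-perigee v_p = √[μ(2/r₁ − 1/a_t)] = 9559 m/s.
Δv₁ = v_p − v_c1 = 1805 m/s.
At r₂: circular v_c2 = √(μ/r₂) = 4360 m/s; transfer-apogee v_a = √[μ(2/r₂ − 1/a_t)] = 3022 m/s.
Δv₂ = v_c2 − v_a = 1338 m/s.
Total Δv = Δv₁ + Δv₂ = 3143 m/s = 3.143 km/s.

Δv_total ≈ 3.14 km/s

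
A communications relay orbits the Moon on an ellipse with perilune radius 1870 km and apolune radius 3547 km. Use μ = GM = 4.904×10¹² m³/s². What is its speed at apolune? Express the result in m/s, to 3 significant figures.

Semi-major axis a = (r_p + r_a)/2 = 2708.5 km = 2.708×10⁶ m.
Vis-viva: v² = μ(2/r − 1/a) = 4.904×10¹² × (5.639×10⁻⁷ − 3.692×10⁻⁷) = 9.546×10⁵ m²/s².
v = 977.0 m/s.

v ≈ 977 m/s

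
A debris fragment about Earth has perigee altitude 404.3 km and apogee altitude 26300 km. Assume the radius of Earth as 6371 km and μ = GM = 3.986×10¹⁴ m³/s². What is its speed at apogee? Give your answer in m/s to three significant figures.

v ≈ 2050 m/s

r_p = 6371 + 404.3 = 6775.3 km = 6.7753×10⁶ m.
r_a = 6371 + 26300 = 32671 km = 3.2671×10⁷ m.
Semi-major axis a = (r_p + r_a)/2 = 19723 km = 1.972×10⁷ m.
Vis-viva: v² = μ(2/r − 1/a) = 3.986×10¹⁴ × (6.122×10⁻⁸ − 5.070×10⁻⁸) = 4.191×10⁶ m²/s².
v = 2047 m/s.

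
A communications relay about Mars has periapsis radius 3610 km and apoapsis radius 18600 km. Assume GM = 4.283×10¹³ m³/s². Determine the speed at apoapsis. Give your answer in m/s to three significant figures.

Semi-major axis a = (r_p + r_a)/2 = 11105 km = 1.110×10⁷ m.
Vis-viva: v² = μ(2/r − 1/a) = 4.283×10¹³ × (1.075×10⁻⁷ − 9.005×10⁻⁸) = 7.486×10⁵ m²/s².
v = 865.2 m/s.

v ≈ 865 m/s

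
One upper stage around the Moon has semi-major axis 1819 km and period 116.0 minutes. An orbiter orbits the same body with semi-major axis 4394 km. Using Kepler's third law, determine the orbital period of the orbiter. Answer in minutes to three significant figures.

Kepler's third law: T² ∝ a³, so T₂ = T₁ (a₂/a₁)^(3/2).
a₂/a₁ = 2.416, (a₂/a₁)^(3/2) = 3.754.
T₂ = 116.0 × 3.754 = 435.5 minutes.

T₂ ≈ 436 minutes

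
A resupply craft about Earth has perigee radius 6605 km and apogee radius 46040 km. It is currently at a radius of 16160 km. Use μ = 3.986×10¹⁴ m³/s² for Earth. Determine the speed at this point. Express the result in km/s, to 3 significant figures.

v ≈ 5.85 km/s

Semi-major axis a = (r_p + r_a)/2 = 26322 km = 2.632×10⁷ m.
Vis-viva: v² = μ(2/r − 1/a) = 3.986×10¹⁴ × (1.238×10⁻⁷ − 3.799×10⁻⁸) = 3.419×10⁷ m²/s².
v = 5847 m/s = 5.847 km/s.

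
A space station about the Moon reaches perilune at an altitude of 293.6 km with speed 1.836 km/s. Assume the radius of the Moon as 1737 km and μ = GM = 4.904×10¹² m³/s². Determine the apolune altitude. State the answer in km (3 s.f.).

apolune altitude ≈ 2950 km

r_p = 1737 + 293.6 = 2030.6 km = 2.031×10⁶ m.
Specific energy ε = v²/2 − μ/r = -7.296×10⁵ J/kg, so a = −μ/(2ε) = 3.361×10⁶ m.
The apsides satisfy r_p + r_a = 2a, so the apolune radius is 2a − r_p = 4.691×10⁶ m = 4690.9 km.
Apolune altitude = 4690.9 − 1737 = 2953.9 km.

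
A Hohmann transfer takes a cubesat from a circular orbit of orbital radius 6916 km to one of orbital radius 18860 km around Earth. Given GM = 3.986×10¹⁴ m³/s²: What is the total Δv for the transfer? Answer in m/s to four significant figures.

r₁ = 6916 km = 6.916×10⁶ m.
r₂ = 18860 km = 1.886×10⁷ m.
Transfer ellipse a_t = (r₁ + r₂)/2 = 1.289×10⁷ m.
At r₁: circular v_c1 = √(μ/r₁) = 7592 m/s; transfer-perigee v_p = √[μ(2/r₁ − 1/a_t)] = 9184 m/s.
Δv₁ = v_p − v_c1 = 1592 m/s.
At r₂: circular v_c2 = √(μ/r₂) = 4597 m/s; transfer-apogee v_a = √[μ(2/r₂ − 1/a_t)] = 3368 m/s.
Δv₂ = v_c2 − v_a = 1230 m/s.
Total Δv = Δv₁ + Δv₂ = 2822 m/s.

Δv_total ≈ 2822 m/s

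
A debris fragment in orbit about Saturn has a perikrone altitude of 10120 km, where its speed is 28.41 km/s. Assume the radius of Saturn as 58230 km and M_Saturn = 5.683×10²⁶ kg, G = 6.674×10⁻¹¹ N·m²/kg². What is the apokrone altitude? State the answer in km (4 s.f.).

μ = GM = 6.674×10⁻¹¹ × 5.683×10²⁶ = 3.793×10¹⁶ m³/s².
r_p = 58230 + 10120 = 68350 km = 6.835×10⁷ m.
Specific energy ε = v²/2 − μ/r = -1.513×10⁸ J/kg, so a = −μ/(2ε) = 1.253×10⁸ m.
The apsides satisfy r_p + r_a = 2a, so the apokrone radius is 2a − r_p = 1.823×10⁸ m = 1.8225×10⁵ km.
Apokrone altitude = 1.8225×10⁵ − 58230 = 1.2402×10⁵ km.

apokrone altitude ≈ 1.240×10⁵ km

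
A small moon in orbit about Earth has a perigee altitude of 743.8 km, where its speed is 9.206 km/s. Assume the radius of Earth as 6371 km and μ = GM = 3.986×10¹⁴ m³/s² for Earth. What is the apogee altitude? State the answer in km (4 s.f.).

r_p = 6371 + 743.8 = 7114.8 km = 7.115×10⁶ m.
Specific energy ε = v²/2 − μ/r = -1.365×10⁷ J/kg, so a = −μ/(2ε) = 1.460×10⁷ m.
The apsides satisfy r_p + r_a = 2a, so the apogee radius is 2a − r_p = 2.209×10⁷ m = 22089 km.
Apogee altitude = 22089 − 6371 = 15718 km.

apogee altitude ≈ 15720 km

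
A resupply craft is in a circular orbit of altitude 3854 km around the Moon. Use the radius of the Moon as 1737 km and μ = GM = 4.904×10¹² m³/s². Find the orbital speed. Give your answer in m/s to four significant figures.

v ≈ 936.5 m/s

r = 1737 + 3854 = 5591.0 km = 5.5910×10⁶ m.
For a circular orbit v = √(μ/r) = √(4.904×10¹² / 5.591×10⁶) = √(8.771×10⁵) = 936.5 m/s.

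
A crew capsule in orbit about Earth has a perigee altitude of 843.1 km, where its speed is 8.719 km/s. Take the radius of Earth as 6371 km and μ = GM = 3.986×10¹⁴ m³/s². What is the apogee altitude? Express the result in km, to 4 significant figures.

apogee altitude ≈ 9532 km

r_p = 6371 + 843.1 = 7214.1 km = 7.214×10⁶ m.
Specific energy ε = v²/2 − μ/r = -1.724×10⁷ J/kg, so a = −μ/(2ε) = 1.156×10⁷ m.
The apsides satisfy r_p + r_a = 2a, so the apogee radius is 2a − r_p = 1.590×10⁷ m = 15903 km.
Apogee altitude = 15903 − 6371 = 9532.3 km.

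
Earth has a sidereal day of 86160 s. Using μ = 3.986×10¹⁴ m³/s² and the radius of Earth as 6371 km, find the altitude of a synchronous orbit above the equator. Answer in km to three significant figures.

h_sync ≈ 35800 km

A synchronous orbit has period T, so by Kepler's third law a = (μT²/4π²)^(1/3).
μT²/4π² = 3.986×10¹⁴ × (8.616×10⁴)² / 39.48 = 7.495×10²² m³.
a = 4.216×10⁷ m = 42163 km.
Altitude h = a − R = 42163 − 6371 = 35792 km.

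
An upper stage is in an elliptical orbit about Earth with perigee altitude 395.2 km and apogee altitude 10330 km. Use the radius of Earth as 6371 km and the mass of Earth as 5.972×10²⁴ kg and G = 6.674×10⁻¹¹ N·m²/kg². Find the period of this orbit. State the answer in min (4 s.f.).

T ≈ 210.8 min

μ = GM = 6.674×10⁻¹¹ × 5.972×10²⁴ = 3.986×10¹⁴ m³/s².
r_p = 6371 + 395.2 = 6766.2 km = 6.7662×10⁶ m.
r_a = 6371 + 10330 = 16701 km = 1.6701×10⁷ m.
Semi-major axis a = (r_p + r_a)/2 = (6766.2 + 16701)/2 = 11734 km = 1.173×10⁷ m.
By Kepler's third law T = 2π√(a³/μ) = 2π × 2.013×10³ = 1.265×10⁴ s.
= 210.8 min.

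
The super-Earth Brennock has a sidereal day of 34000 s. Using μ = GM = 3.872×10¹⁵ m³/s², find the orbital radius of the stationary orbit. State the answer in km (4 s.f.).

A synchronous orbit has period T, so by Kepler's third law a = (μT²/4π²)^(1/3).
μT²/4π² = 3.872×10¹⁵ × (3.400×10⁴)² / 39.48 = 1.134×10²³ m³.
a = 4.840×10⁷ m = 48400 km.

r_sync ≈ 48400 km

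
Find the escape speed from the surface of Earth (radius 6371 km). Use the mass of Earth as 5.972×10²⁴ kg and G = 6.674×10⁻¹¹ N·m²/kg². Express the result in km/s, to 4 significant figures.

μ = GM = 6.674×10⁻¹¹ × 5.972×10²⁴ = 3.986×10¹⁴ m³/s².
r = R = 6.371×10⁶ m.
Escape speed v_esc = √(2μ/r) = √(2 × 3.986×10¹⁴ / 6.371×10⁶) = √(1.251×10⁸) = 11190 m/s.
= 11.19 km/s.

v_esc ≈ 11.19 km/s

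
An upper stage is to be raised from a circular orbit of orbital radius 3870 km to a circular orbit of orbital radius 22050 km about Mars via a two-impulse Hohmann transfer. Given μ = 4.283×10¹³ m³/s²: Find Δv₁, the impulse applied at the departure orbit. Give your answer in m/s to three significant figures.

r₁ = 3870 km = 3.870×10⁶ m.
r₂ = 22050 km = 2.205×10⁷ m.
Transfer ellipse a_t = (r₁ + r₂)/2 = 1.296×10⁷ m.
At r₁: circular v_c1 = √(μ/r₁) = 3327 m/s; transfer-periapsis v_p = √[μ(2/r₁ − 1/a_t)] = 4339 m/s.
Δv₁ = v_p − v_c1 = 1013 m/s.

Δv ≈ 1010 m/s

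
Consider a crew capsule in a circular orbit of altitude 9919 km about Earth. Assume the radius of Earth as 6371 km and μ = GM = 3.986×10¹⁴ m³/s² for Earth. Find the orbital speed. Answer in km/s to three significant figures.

r = 6371 + 9919 = 16290 km = 1.6290×10⁷ m.
For a circular orbit v = √(μ/r) = √(3.986×10¹⁴ / 1.629×10⁷) = √(2.447×10⁷) = 4947 m/s.
That is 4.947 km/s.

v ≈ 4.95 km/s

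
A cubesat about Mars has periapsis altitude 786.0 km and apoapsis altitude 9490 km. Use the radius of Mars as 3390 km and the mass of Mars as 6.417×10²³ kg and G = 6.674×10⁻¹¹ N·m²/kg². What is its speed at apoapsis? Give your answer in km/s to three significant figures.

μ = GM = 6.674×10⁻¹¹ × 6.417×10²³ = 4.283×10¹³ m³/s².
r_p = 3390 + 786.0 = 4176.0 km = 4.1760×10⁶ m.
r_a = 3390 + 9490 = 12880 km = 1.2880×10⁷ m.
Semi-major axis a = (r_p + r_a)/2 = 8528.0 km = 8.528×10⁶ m.
Vis-viva: v² = μ(2/r − 1/a) = 4.283×10¹³ × (1.553×10⁻⁷ − 1.173×10⁻⁷) = 1.628×10⁶ m²/s².
v = 1276 m/s = 1.276 km/s.

v ≈ 1.28 km/s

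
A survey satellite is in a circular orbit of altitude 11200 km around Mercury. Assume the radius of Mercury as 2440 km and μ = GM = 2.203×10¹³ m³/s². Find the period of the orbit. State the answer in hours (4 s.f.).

T ≈ 18.73 hours

r = 2440 + 11200 = 13640 km = 1.3640×10⁷ m.
Kepler's third law: T = 2π√(r³/μ) = 2π√((1.364×10⁷)³ / 2.203×10¹³).
r³/μ = 1.152×10⁸ s², so T = 2π × 1.073×10⁴ = 6.744×10⁴ s.
Converting: 6.744×10⁴ s ÷ 3600 = 18.73 hours.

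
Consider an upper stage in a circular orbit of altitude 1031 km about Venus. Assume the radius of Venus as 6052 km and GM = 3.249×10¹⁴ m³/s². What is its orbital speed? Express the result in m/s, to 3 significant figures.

r = 6052 + 1031 = 7083.0 km = 7.0830×10⁶ m.
For a circular orbit v = √(μ/r) = √(3.249×10¹⁴ / 7.083×10⁶) = √(4.587×10⁷) = 6773 m/s.

v ≈ 6770 m/s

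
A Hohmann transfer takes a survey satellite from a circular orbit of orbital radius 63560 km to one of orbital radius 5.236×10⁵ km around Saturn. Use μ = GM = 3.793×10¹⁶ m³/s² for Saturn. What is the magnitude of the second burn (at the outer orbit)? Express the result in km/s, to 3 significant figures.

r₁ = 63560 km = 6.356×10⁷ m.
r₂ = 5.236×10⁵ km = 5.236×10⁸ m.
Transfer ellipse a_t = (r₁ + r₂)/2 = 2.936×10⁸ m.
At r₁: circular v_c1 = √(μ/r₁) = 24430 m/s; transfer-perikrone v_p = √[μ(2/r₁ − 1/a_t)] = 32620 m/s.
At r₂: circular v_c2 = √(μ/r₂) = 8511 m/s; transfer-apokrone v_a = √[μ(2/r₂ − 1/a_t)] = 3960 m/s.
Δv₂ = v_c2 − v_a = 4551 m/s.
= 4.551 km/s.

Δv ≈ 4.55 km/s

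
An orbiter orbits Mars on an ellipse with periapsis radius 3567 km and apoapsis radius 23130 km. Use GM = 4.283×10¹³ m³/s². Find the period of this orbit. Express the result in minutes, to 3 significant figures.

Semi-major axis a = (r_p + r_a)/2 = (3567.0 + 23130)/2 = 13348 km = 1.335×10⁷ m.
By Kepler's third law T = 2π√(a³/μ) = 2π × 7.452×10³ = 4.682×10⁴ s.
= 780.4 minutes.

T ≈ 780 minutes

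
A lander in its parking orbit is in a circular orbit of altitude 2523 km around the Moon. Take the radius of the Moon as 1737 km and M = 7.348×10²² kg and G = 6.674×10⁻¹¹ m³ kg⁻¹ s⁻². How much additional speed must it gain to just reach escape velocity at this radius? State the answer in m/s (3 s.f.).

μ = GM = 6.674×10⁻¹¹ × 7.348×10²² = 4.904×10¹² m³/s².
r = 1737 + 2523 = 4260.0 km = 4.2600×10⁶ m.
Circular speed v_c = √(μ/r) = 1073 m/s.
Escape speed v_esc = √(2μ/r) = √2 × v_c = 1517 m/s.
Δv = v_esc − v_c = 444.4 m/s.

Δv ≈ 444 m/s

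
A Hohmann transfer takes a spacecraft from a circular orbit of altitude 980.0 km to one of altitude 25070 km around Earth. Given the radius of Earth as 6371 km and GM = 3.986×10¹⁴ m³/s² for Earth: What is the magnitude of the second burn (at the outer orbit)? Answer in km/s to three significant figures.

Δv ≈ 1.37 km/s

r₁ = 6371 + 980.0 = 7351.0 km = 7.3510×10⁶ m.
r₂ = 6371 + 25070 = 31441 km = 3.1441×10⁷ m.
Transfer ellipse a_t = (r₁ + r₂)/2 = 1.940×10⁷ m.
At r₁: circular v_c1 = √(μ/r₁) = 7364 m/s; transfer-perigee v_p = √[μ(2/r₁ − 1/a_t)] = 9375 m/s.
At r₂: circular v_c2 = √(μ/r₂) = 3561 m/s; transfer-apogee v_a = √[μ(2/r₂ − 1/a_t)] = 2192 m/s.
Δv₂ = v_c2 − v_a = 1369 m/s.
= 1.369 km/s.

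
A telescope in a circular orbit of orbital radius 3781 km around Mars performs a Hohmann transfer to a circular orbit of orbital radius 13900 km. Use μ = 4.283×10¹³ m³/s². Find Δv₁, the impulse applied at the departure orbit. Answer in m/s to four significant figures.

Δv ≈ 854.6 m/s

r₁ = 3781 km = 3.781×10⁶ m.
r₂ = 13900 km = 1.390×10⁷ m.
Transfer ellipse a_t = (r₁ + r₂)/2 = 8.840×10⁶ m.
At r₁: circular v_c1 = √(μ/r₁) = 3366 m/s; transfer-periapsis v_p = √[μ(2/r₁ − 1/a_t)] = 4220 m/s.
Δv₁ = v_p − v_c1 = 854.6 m/s.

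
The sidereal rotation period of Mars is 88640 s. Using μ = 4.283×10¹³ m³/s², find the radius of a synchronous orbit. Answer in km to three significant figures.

r_sync ≈ 20400 km

A synchronous orbit has period T, so by Kepler's third law a = (μT²/4π²)^(1/3).
μT²/4π² = 4.283×10¹³ × (8.864×10⁴)² / 39.48 = 8.524×10²¹ m³.
a = 2.043×10⁷ m = 20428 km.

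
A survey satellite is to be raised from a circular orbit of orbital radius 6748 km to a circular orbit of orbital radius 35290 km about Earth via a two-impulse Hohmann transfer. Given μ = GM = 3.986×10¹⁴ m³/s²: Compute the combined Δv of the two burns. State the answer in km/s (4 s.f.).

r₁ = 6748 km = 6.748×10⁶ m.
r₂ = 35290 km = 3.529×10⁷ m.
Transfer ellipse a_t = (r₁ + r₂)/2 = 2.102×10⁷ m.
At r₁: circular v_c1 = √(μ/r₁) = 7686 m/s; transfer-perigee v_p = √[μ(2/r₁ − 1/a_t)] = 9959 m/s.
Δv₁ = v_p − v_c1 = 2273 m/s.
At r₂: circular v_c2 = √(μ/r₂) = 3361 m/s; transfer-apogee v_a = √[μ(2/r₂ − 1/a_t)] = 1904 m/s.
Δv₂ = v_c2 − v_a = 1457 m/s.
Total Δv = Δv₁ + Δv₂ = 3730 m/s = 3.730 km/s.

Δv_total ≈ 3.730 km/s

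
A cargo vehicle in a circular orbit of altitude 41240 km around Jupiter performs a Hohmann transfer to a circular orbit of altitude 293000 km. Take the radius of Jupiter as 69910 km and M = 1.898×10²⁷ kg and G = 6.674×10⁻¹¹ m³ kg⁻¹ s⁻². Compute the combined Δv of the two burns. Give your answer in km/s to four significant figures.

Δv_total ≈ 13.90 km/s

μ = GM = 6.674×10⁻¹¹ × 1.898×10²⁷ = 1.267×10¹⁷ m³/s².
r₁ = 69910 + 41240 = 111150 km = 1.1115×10⁸ m.
r₂ = 69910 + 293000 = 362910 km = 3.6291×10⁸ m.
Transfer ellipse a_t = (r₁ + r₂)/2 = 2.370×10⁸ m.
At r₁: circular v_c1 = √(μ/r₁) = 33760 m/s; transfer-perijove v_p = √[μ(2/r₁ − 1/a_t)] = 41770 m/s.
Δv₁ = v_p − v_c1 = 8013 m/s.
At r₂: circular v_c2 = √(μ/r₂) = 18680 m/s; transfer-apojove v_a = √[μ(2/r₂ − 1/a_t)] = 12790 m/s.
Δv₂ = v_c2 − v_a = 5889 m/s.
Total Δv = Δv₁ + Δv₂ = 13900 m/s = 13.90 km/s.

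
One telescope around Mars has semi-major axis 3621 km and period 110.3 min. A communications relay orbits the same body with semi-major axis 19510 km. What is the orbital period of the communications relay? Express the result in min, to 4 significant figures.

Kepler's third law: T² ∝ a³, so T₂ = T₁ (a₂/a₁)^(3/2).
a₂/a₁ = 5.388, (a₂/a₁)^(3/2) = 12.51.
T₂ = 110.3 × 12.51 = 1379 min.

T₂ ≈ 1379 min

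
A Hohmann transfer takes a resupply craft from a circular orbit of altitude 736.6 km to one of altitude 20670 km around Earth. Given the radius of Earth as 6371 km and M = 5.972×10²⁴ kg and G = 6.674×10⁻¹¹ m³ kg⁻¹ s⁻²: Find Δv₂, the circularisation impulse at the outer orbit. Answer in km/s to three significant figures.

μ = GM = 6.674×10⁻¹¹ × 5.972×10²⁴ = 3.986×10¹⁴ m³/s².
r₁ = 6371 + 736.6 = 7107.6 km = 7.1076×10⁶ m.
r₂ = 6371 + 20670 = 27041 km = 2.7041×10⁷ m.
Transfer ellipse a_t = (r₁ + r₂)/2 = 1.707×10⁷ m.
At r₁: circular v_c1 = √(μ/r₁) = 7488 m/s; transfer-perigee v_p = √[μ(2/r₁ − 1/a_t)] = 9424 m/s.
At r₂: circular v_c2 = √(μ/r₂) = 3839 m/s; transfer-apogee v_a = √[μ(2/r₂ − 1/a_t)] = 2477 m/s.
Δv₂ = v_c2 − v_a = 1362 m/s.
= 1.362 km/s.

Δv ≈ 1.36 km/s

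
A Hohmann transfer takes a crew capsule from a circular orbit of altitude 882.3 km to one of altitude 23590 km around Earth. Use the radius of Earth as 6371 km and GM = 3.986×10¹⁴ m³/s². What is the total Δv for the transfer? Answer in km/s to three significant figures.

Δv_total ≈ 3.36 km/s

r₁ = 6371 + 882.3 = 7253.3 km = 7.2533×10⁶ m.
r₂ = 6371 + 23590 = 29961 km = 2.9961×10⁷ m.
Transfer ellipse a_t = (r₁ + r₂)/2 = 1.861×10⁷ m.
At r₁: circular v_c1 = √(μ/r₁) = 7413 m/s; transfer-perigee v_p = √[μ(2/r₁ − 1/a_t)] = 9407 m/s.
Δv₁ = v_p − v_c1 = 1994 m/s.
At r₂: circular v_c2 = √(μ/r₂) = 3647 m/s; transfer-apogee v_a = √[μ(2/r₂ − 1/a_t)] = 2277 m/s.
Δv₂ = v_c2 − v_a = 1370 m/s.
Total Δv = Δv₁ + Δv₂ = 3364 m/s = 3.364 km/s.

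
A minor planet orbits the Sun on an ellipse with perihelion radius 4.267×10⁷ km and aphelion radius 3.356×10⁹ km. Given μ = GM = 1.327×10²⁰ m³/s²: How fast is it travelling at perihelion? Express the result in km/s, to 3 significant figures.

Semi-major axis a = (r_p + r_a)/2 = 1.6993×10⁹ km = 1.699×10¹² m.
Vis-viva: v² = μ(2/r − 1/a) = 1.327×10²⁰ × (4.687×10⁻¹¹ − 5.885×10⁻¹³) = 6.142×10⁹ m²/s².
v = 78370 m/s = 78.37 km/s.

v ≈ 78.4 km/s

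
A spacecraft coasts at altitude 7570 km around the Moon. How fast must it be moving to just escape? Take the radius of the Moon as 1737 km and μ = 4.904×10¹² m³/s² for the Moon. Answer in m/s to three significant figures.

v_esc ≈ 1030 m/s

r = 1737 + 7570 = 9307.0 km = 9.3070×10⁶ m.
Escape speed v_esc = √(2μ/r) = √(2 × 4.904×10¹² / 9.307×10⁶) = √(1.054×10⁶) = 1027 m/s.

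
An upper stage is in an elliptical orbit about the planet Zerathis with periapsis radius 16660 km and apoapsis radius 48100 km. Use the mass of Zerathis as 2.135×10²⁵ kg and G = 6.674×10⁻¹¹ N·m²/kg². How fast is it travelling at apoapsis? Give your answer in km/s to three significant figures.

v ≈ 3.90 km/s

μ = GM = 6.674×10⁻¹¹ × 2.135×10²⁵ = 1.425×10¹⁵ m³/s².
Semi-major axis a = (r_p + r_a)/2 = 32380 km = 3.238×10⁷ m.
Vis-viva: v² = μ(2/r − 1/a) = 1.425×10¹⁵ × (4.158×10⁻⁸ − 3.088×10⁻⁸) = 1.524×10⁷ m²/s².
v = 3904 m/s = 3.904 km/s.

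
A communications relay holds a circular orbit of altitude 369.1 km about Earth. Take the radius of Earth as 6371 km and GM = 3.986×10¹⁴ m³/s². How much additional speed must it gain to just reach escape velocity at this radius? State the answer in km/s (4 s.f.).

r = 6371 + 369.1 = 6740.1 km = 6.7401×10⁶ m.
Circular speed v_c = √(μ/r) = 7690 m/s.
Escape speed v_esc = √(2μ/r) = √2 × v_c = 10880 m/s.
Δv = v_esc − v_c = 3185 m/s = 3.185 km/s.

Δv ≈ 3.185 km/s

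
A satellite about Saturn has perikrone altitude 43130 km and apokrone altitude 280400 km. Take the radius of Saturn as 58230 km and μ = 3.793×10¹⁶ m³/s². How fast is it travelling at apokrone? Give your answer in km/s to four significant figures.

r_p = 58230 + 43130 = 101360 km = 1.0136×10⁸ m.
r_a = 58230 + 280400 = 338630 km = 3.3863×10⁸ m.
Semi-major axis a = (r_p + r_a)/2 = 2.2000×10⁵ km = 2.200×10⁸ m.
Vis-viva: v² = μ(2/r − 1/a) = 3.793×10¹⁶ × (5.906×10⁻⁹ − 4.546×10⁻⁹) = 5.161×10⁷ m²/s².
v = 7184 m/s = 7.184 km/s.

v ≈ 7.184 km/s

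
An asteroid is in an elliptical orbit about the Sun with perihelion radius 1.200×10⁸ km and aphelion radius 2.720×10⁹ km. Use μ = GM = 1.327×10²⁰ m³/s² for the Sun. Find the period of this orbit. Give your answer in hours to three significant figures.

Semi-major axis a = (r_p + r_a)/2 = (1.2000×10⁸ + 2.7200×10⁹)/2 = 1.4200×10⁹ km = 1.420×10¹² m.
By Kepler's third law T = 2π√(a³/μ) = 2π × 1.469×10⁸ = 9.229×10⁸ s.
= 2.564×10⁵ hours.

T ≈ 256000 hours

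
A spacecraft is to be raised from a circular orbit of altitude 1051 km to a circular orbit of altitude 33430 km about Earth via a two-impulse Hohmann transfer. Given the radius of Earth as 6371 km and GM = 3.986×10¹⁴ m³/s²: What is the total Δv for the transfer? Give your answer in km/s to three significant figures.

Δv_total ≈ 3.58 km/s

r₁ = 6371 + 1051 = 7422.0 km = 7.4220×10⁶ m.
r₂ = 6371 + 33430 = 39801 km = 3.9801×10⁷ m.
Transfer ellipse a_t = (r₁ + r₂)/2 = 2.361×10⁷ m.
At r₁: circular v_c1 = √(μ/r₁) = 7328 m/s; transfer-perigee v_p = √[μ(2/r₁ − 1/a_t)] = 9515 m/s.
Δv₁ = v_p − v_c1 = 2186 m/s.
At r₂: circular v_c2 = √(μ/r₂) = 3165 m/s; transfer-apogee v_a = √[μ(2/r₂ − 1/a_t)] = 1774 m/s.
Δv₂ = v_c2 − v_a = 1390 m/s.
Total Δv = Δv₁ + Δv₂ = 3577 m/s = 3.577 km/s.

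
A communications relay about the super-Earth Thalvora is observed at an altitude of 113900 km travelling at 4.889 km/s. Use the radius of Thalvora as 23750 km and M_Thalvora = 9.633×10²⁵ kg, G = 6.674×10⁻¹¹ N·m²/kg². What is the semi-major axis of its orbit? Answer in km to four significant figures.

μ = GM = 6.674×10⁻¹¹ × 9.633×10²⁵ = 6.429×10¹⁵ m³/s².
r = 23750 + 113900 = 1.3765×10⁵ km = 1.376×10⁸ m.
Vis-viva rearranged: 1/a = 2/r − v²/μ = 1.453×10⁻⁸ − 3.718×10⁻⁹ = 1.081×10⁻⁸ m⁻¹.
a = 9.249×10⁷ m = 92492 km.

a ≈ 92490 km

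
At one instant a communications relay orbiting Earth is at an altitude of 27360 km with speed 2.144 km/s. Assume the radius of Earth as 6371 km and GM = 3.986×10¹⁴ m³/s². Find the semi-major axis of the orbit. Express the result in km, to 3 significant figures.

r = 6371 + 27360 = 33731 km = 3.373×10⁷ m.
Specific orbital energy ε = v²/2 − μ/r = (2144)²/2 − 3.986×10¹⁴/3.373×10⁷ = -9.519×10⁶ J/kg.
Since ε = −μ/(2a), a = −μ/(2ε) = 2.094×10⁷ m = 20938 km.

a ≈ 20900 km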